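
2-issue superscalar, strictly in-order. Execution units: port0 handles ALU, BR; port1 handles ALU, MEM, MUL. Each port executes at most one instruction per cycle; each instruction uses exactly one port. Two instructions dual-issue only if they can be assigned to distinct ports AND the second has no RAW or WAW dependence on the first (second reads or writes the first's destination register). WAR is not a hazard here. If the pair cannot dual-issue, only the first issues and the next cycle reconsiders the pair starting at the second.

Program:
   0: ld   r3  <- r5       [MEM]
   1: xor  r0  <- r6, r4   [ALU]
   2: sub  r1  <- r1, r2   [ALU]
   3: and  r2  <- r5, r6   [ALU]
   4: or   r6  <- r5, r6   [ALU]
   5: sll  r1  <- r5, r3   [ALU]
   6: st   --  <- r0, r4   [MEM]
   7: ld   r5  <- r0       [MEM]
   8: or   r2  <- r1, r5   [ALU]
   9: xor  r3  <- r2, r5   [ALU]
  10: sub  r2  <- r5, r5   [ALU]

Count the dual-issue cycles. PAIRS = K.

  cy0 -> i0+i1 (ld.MEM+xor.ALU) dual
  cy1 -> i2+i3 (sub.ALU+and.ALU) dual
  cy2 -> i4+i5 (or.ALU+sll.ALU) dual
  cy3 -> i6 (st.MEM) no-port MEM/MEM
  cy4 -> i7 (ld.MEM) RAW r5
  cy5 -> i8 (or.ALU) RAW r2
  cy6 -> i9+i10 (xor.ALU+sub.ALU) dual

PAIRS = 4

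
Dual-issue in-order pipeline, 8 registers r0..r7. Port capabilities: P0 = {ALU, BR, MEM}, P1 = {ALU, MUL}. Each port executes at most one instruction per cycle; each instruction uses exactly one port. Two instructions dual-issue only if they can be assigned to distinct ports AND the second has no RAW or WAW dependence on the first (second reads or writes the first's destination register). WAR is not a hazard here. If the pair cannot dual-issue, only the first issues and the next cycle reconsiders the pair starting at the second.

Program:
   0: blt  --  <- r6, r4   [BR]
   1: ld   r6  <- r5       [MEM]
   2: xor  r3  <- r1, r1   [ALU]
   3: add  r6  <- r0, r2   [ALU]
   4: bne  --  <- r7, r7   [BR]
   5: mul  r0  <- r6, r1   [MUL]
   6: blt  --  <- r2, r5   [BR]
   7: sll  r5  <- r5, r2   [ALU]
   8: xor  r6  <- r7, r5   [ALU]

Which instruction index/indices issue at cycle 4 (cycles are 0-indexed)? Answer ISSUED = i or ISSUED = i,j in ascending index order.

[0] i0  blt.BR  -- no-port BR/MEM
[1] i1+i2  ld.MEM+xor.ALU  -- dual
[2] i3+i4  add.ALU+bne.BR  -- dual
[3] i5+i6  mul.MUL+blt.BR  -- dual
[4] i7  sll.ALU  -- RAW r5
[5] i8  xor.ALU  -- tail

ISSUED = 7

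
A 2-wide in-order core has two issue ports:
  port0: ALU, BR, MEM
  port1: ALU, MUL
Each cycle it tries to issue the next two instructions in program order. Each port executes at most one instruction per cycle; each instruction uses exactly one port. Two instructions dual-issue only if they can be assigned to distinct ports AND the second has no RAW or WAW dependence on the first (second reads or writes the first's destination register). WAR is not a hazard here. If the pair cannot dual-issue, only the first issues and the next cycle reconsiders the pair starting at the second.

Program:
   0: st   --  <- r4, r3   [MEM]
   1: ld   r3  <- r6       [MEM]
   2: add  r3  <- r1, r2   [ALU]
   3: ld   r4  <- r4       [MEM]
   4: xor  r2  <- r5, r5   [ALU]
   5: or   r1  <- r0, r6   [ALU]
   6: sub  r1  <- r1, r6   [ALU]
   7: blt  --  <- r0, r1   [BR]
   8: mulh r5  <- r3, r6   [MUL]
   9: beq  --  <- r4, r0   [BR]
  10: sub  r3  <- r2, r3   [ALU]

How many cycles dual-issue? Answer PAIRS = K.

PAIRS = 4

c0: i0 st  no-port MEM/MEM
c1: i1 ld  WAW r3
c2: i2&i3 add ld  pair
c3: i4&i5 xor or  pair
c4: i6 sub  RAW r1
c5: i7&i8 blt mulh  pair
c6: i9&i10 beq sub  pair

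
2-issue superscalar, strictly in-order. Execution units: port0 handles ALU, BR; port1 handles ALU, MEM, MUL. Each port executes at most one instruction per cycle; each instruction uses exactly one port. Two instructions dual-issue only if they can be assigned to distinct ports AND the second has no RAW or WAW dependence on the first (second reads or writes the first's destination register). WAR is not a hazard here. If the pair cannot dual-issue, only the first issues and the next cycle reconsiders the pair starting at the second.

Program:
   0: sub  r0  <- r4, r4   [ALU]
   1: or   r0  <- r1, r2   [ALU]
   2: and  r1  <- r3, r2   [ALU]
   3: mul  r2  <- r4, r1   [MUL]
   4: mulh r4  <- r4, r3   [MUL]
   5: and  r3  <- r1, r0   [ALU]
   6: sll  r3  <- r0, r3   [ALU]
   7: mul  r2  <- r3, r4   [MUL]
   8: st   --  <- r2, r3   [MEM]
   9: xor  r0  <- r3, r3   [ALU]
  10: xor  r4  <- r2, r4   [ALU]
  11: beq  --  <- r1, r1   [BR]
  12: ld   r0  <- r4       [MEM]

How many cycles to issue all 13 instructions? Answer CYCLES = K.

c0: i0 sub.ALU  WAW r0
c1: i1&i2 or.ALU;and.ALU  dual
c2: i3 mul.MUL  no-port MUL/MUL
c3: i4&i5 mulh.MUL;and.ALU  dual
c4: i6 sll.ALU  RAW r3
c5: i7 mul.MUL  no-port MUL/MEM
c6: i8&i9 st.MEM;xor.ALU  dual
c7: i10&i11 xor.ALU;beq.BR  dual
c8: i12 ld.MEM  tail

CYCLES = 9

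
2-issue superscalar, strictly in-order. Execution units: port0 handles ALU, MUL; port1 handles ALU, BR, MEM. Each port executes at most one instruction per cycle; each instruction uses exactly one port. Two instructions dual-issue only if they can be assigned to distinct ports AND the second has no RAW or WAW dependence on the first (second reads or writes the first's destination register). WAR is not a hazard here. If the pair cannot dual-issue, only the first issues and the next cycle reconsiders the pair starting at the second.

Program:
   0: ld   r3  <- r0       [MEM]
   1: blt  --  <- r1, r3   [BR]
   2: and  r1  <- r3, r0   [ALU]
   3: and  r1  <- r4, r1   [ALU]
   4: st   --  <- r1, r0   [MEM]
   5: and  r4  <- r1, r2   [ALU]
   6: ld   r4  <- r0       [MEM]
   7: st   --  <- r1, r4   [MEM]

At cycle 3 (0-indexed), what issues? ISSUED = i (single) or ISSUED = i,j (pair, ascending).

0. ld @i0  | no-port MEM/BR
1. blt/and @i1&i2  | 2-wide
2. and @i3  | RAW r1
3. st/and @i4&i5  | 2-wide
4. ld @i6  | no-port MEM/MEM
5. st @i7  | tail

ISSUED = 4,5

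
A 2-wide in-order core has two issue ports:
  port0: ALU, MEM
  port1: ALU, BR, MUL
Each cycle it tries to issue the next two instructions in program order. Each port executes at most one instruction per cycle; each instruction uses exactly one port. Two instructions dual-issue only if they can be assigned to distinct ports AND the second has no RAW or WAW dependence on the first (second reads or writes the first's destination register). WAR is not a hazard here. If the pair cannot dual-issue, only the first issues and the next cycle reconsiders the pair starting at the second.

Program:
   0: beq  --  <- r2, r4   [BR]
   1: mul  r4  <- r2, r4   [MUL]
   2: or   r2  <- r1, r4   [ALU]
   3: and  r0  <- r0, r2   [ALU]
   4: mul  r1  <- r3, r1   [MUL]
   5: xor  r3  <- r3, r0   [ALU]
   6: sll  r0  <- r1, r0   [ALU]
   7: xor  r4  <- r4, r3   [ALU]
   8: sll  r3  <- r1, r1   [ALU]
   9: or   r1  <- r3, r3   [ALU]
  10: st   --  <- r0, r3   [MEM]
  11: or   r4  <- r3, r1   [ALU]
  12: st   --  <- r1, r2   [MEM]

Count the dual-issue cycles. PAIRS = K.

t=0 i0:beq.BR ; no-port BR/MUL
t=1 i1:mul.MUL ; RAW r4
t=2 i2:or.ALU ; RAW r2
t=3 i3&i4:and.ALU/mul.MUL ; pair
t=4 i5&i6:xor.ALU/sll.ALU ; pair
t=5 i7&i8:xor.ALU/sll.ALU ; pair
t=6 i9&i10:or.ALU/st.MEM ; pair
t=7 i11&i12:or.ALU/st.MEM ; pair

PAIRS = 5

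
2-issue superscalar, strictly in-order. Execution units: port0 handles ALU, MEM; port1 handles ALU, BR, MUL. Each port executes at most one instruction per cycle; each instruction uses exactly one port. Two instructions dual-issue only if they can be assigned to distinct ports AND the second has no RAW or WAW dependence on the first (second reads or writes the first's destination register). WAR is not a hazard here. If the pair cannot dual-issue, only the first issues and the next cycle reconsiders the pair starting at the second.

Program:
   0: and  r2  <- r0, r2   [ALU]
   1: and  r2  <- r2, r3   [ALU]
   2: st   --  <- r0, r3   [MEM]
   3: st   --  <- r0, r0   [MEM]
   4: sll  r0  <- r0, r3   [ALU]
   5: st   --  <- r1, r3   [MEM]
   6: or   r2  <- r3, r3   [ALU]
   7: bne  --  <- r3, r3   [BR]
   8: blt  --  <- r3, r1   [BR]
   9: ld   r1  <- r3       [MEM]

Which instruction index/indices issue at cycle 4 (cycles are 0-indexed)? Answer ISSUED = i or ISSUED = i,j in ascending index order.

t=0 i0:and.ALU ; RAW+WAW r2
t=1 i1,i2:and.ALU+st.MEM ; pair
t=2 i3,i4:st.MEM+sll.ALU ; pair
t=3 i5,i6:st.MEM+or.ALU ; pair
t=4 i7:bne.BR ; no-port BR/BR
t=5 i8,i9:blt.BR+ld.MEM ; pair

ISSUED = 7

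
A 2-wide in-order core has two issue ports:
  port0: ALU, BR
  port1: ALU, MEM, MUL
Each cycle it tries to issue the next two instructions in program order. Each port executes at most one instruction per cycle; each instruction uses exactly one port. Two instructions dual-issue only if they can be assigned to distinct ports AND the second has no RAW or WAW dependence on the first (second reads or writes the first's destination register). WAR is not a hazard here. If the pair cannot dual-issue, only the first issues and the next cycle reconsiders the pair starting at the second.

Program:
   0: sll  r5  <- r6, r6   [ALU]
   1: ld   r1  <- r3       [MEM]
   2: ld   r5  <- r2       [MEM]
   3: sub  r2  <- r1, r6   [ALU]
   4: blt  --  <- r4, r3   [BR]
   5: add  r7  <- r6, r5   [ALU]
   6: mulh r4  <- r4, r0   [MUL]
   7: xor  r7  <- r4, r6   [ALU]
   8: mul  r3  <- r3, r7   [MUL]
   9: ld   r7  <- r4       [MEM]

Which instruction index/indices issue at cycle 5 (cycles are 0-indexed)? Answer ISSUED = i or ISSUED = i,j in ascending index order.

[0] i0&i1  sll+ld  -- pair
[1] i2&i3  ld+sub  -- pair
[2] i4&i5  blt+add  -- pair
[3] i6  mulh  -- RAW r4
[4] i7  xor  -- RAW r7
[5] i8  mul  -- no-port MUL/MEM
[6] i9  ld  -- tail

ISSUED = 8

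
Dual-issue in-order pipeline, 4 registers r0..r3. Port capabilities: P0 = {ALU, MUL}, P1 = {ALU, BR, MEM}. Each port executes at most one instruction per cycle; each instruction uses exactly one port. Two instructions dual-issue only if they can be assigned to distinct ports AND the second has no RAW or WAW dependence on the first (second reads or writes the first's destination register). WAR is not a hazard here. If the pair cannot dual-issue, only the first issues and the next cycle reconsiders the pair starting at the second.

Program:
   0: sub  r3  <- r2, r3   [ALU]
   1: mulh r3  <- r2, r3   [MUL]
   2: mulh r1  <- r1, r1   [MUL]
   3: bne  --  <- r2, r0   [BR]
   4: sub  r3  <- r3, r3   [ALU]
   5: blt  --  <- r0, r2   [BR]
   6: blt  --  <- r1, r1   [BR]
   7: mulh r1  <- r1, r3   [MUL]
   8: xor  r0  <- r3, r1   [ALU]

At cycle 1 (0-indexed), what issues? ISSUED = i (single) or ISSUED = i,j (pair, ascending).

#0 head=0: sub.ALU i0 RAW+WAW r3
#1 head=1: mulh.MUL i1 no-port MUL/MUL
#2 head=2: mulh.MUL+bne.BR i2/i3 2-wide
#3 head=4: sub.ALU+blt.BR i4/i5 2-wide
#4 head=6: blt.BR+mulh.MUL i6/i7 2-wide
#5 head=8: xor.ALU i8 tail

ISSUED = 1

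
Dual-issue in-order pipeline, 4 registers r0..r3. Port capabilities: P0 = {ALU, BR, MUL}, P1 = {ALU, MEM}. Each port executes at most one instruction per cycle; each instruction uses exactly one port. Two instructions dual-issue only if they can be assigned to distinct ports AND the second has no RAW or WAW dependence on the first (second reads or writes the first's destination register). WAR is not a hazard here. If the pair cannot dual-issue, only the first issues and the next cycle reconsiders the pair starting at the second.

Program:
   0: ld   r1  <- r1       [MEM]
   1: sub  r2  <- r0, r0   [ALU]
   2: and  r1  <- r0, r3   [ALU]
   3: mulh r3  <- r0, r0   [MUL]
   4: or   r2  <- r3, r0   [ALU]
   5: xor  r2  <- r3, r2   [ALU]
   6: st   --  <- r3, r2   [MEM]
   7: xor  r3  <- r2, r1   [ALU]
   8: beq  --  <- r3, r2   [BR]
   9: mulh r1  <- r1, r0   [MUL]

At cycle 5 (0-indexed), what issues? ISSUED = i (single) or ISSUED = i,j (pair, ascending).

ISSUED = 8

c0: i0+i1 ld;sub  2-wide
c1: i2+i3 and;mulh  2-wide
c2: i4 or  RAW+WAW r2
c3: i5 xor  RAW r2
c4: i6+i7 st;xor  2-wide
c5: i8 beq  no-port BR/MUL
c6: i9 mulh  tail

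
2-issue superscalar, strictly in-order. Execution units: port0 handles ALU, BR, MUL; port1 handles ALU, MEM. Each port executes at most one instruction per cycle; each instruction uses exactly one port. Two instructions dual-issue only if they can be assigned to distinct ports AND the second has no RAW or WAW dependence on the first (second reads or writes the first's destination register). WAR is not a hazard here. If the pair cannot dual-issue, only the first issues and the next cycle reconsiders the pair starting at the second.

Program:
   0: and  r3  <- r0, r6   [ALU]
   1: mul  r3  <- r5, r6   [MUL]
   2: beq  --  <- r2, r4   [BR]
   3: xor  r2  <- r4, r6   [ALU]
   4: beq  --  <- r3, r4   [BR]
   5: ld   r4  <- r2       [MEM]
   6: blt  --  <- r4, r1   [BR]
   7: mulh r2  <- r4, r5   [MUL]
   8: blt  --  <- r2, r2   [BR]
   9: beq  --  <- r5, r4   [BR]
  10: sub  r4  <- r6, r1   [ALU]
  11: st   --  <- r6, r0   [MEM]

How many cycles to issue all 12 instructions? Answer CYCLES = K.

CYCLES = 9

  cy0 -> i0 (and.ALU) WAW r3
  cy1 -> i1 (mul.MUL) no-port MUL/BR
  cy2 -> i2+i3 (beq.BR xor.ALU) dual
  cy3 -> i4+i5 (beq.BR ld.MEM) dual
  cy4 -> i6 (blt.BR) no-port BR/MUL
  cy5 -> i7 (mulh.MUL) no-port MUL/BR
  cy6 -> i8 (blt.BR) no-port BR/BR
  cy7 -> i9+i10 (beq.BR sub.ALU) dual
  cy8 -> i11 (st.MEM) tail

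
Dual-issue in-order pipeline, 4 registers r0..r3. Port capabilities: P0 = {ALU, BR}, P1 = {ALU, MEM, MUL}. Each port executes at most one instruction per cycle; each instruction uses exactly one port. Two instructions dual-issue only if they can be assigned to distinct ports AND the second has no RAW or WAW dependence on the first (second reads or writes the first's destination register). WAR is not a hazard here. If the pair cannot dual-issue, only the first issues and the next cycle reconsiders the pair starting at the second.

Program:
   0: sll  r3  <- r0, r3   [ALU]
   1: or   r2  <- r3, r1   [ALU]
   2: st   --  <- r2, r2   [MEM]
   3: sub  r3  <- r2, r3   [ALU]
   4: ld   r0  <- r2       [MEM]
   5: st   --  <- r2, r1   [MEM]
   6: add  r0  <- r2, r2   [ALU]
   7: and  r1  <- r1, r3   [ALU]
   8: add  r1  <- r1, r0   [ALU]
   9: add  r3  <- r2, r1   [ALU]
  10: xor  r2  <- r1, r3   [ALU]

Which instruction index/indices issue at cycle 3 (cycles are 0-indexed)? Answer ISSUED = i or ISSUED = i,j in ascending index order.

ISSUED = 4

t=0 i0:sll ; RAW r3
t=1 i1:or ; RAW r2
t=2 i2/i3:st+sub ; pair
t=3 i4:ld ; no-port MEM/MEM
t=4 i5/i6:st+add ; pair
t=5 i7:and ; RAW+WAW r1
t=6 i8:add ; RAW r1
t=7 i9:add ; RAW r3
t=8 i10:xor ; tail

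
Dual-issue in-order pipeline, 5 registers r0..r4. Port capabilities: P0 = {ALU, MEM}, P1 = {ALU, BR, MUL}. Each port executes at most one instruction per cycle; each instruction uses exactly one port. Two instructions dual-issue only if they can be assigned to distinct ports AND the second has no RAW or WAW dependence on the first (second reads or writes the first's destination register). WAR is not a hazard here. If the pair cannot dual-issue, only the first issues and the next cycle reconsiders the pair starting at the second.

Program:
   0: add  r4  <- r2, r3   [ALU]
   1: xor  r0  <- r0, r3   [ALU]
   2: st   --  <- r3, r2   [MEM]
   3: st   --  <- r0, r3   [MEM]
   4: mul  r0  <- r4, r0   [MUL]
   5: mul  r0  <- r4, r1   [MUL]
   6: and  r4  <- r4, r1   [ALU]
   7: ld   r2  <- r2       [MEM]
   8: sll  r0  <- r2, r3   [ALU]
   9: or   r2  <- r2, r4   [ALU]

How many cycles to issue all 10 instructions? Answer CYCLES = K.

0. add.ALU+xor.ALU @i0+i1  | pair
1. st.MEM @i2  | no-port MEM/MEM
2. st.MEM+mul.MUL @i3+i4  | pair
3. mul.MUL+and.ALU @i5+i6  | pair
4. ld.MEM @i7  | RAW r2
5. sll.ALU+or.ALU @i8+i9  | pair

CYCLES = 6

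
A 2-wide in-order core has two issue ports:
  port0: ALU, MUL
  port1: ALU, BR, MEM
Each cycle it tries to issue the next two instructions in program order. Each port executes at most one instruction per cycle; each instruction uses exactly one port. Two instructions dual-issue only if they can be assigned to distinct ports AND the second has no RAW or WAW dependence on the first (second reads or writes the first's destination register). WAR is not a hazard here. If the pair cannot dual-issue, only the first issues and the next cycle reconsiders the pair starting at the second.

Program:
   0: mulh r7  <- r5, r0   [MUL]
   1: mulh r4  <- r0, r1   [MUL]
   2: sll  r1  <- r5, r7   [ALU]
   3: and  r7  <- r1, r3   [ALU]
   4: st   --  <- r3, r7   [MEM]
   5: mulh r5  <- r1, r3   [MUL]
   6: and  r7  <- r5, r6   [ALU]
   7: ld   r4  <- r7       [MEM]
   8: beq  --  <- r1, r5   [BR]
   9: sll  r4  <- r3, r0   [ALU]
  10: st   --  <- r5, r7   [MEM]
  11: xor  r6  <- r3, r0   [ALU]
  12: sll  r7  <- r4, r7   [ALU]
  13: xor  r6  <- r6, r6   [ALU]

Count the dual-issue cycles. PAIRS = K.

t=0 i0:mulh.MUL ; no-port MUL/MUL
t=1 i1,i2:mulh.MUL;sll.ALU ; dual
t=2 i3:and.ALU ; RAW r7
t=3 i4,i5:st.MEM;mulh.MUL ; dual
t=4 i6:and.ALU ; RAW r7
t=5 i7:ld.MEM ; no-port MEM/BR
t=6 i8,i9:beq.BR;sll.ALU ; dual
t=7 i10,i11:st.MEM;xor.ALU ; dual
t=8 i12,i13:sll.ALU;xor.ALU ; dual

PAIRS = 5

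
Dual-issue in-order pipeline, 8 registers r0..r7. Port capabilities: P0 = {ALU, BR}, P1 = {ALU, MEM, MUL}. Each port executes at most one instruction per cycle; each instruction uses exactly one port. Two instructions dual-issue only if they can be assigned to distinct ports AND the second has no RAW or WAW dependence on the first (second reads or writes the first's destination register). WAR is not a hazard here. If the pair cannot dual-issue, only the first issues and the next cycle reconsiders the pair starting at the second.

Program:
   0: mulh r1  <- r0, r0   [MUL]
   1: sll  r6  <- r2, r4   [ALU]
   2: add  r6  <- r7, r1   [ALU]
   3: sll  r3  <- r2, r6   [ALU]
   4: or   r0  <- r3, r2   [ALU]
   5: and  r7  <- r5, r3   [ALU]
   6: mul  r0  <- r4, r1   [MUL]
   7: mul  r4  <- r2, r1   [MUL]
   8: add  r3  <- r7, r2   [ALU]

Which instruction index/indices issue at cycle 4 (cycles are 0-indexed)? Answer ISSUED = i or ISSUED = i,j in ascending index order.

0. mulh.MUL sll.ALU @i0&i1  | pair
1. add.ALU @i2  | RAW r6
2. sll.ALU @i3  | RAW r3
3. or.ALU and.ALU @i4&i5  | pair
4. mul.MUL @i6  | no-port MUL/MUL
5. mul.MUL add.ALU @i7&i8  | pair

ISSUED = 6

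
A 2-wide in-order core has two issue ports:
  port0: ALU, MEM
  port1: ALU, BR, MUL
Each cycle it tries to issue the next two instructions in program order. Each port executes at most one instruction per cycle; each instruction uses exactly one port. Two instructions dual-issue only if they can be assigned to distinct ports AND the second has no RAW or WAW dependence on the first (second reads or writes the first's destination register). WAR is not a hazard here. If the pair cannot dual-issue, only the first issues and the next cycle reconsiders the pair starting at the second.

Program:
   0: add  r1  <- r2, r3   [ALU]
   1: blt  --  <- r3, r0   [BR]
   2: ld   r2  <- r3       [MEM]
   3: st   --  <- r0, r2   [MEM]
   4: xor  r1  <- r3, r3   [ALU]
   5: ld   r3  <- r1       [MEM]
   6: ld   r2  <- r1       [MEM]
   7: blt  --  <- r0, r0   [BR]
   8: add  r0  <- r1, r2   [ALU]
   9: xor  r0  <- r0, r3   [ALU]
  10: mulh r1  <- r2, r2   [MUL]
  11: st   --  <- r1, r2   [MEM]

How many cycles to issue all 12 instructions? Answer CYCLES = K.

c0: i0/i1 add/blt  2-wide
c1: i2 ld  no-port MEM/MEM
c2: i3/i4 st/xor  2-wide
c3: i5 ld  no-port MEM/MEM
c4: i6/i7 ld/blt  2-wide
c5: i8 add  RAW+WAW r0
c6: i9/i10 xor/mulh  2-wide
c7: i11 st  tail

CYCLES = 8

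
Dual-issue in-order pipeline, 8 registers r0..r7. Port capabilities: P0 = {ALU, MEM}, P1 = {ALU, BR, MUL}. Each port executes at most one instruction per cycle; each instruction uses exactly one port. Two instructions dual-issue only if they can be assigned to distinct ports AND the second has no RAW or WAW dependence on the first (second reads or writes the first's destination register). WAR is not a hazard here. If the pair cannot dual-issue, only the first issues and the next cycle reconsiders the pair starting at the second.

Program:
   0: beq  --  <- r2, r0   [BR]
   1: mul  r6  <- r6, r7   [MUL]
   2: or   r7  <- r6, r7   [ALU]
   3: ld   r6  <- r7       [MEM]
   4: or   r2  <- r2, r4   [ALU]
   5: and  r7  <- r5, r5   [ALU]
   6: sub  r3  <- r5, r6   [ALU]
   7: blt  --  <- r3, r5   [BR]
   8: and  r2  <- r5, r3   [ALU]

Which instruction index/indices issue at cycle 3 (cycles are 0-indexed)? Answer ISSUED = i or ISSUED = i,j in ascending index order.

#0 head=0: beq.BR i0 no-port BR/MUL
#1 head=1: mul.MUL i1 RAW r6
#2 head=2: or.ALU i2 RAW r7
#3 head=3: ld.MEM+or.ALU i3&i4 pair
#4 head=5: and.ALU+sub.ALU i5&i6 pair
#5 head=7: blt.BR+and.ALU i7&i8 pair

ISSUED = 3,4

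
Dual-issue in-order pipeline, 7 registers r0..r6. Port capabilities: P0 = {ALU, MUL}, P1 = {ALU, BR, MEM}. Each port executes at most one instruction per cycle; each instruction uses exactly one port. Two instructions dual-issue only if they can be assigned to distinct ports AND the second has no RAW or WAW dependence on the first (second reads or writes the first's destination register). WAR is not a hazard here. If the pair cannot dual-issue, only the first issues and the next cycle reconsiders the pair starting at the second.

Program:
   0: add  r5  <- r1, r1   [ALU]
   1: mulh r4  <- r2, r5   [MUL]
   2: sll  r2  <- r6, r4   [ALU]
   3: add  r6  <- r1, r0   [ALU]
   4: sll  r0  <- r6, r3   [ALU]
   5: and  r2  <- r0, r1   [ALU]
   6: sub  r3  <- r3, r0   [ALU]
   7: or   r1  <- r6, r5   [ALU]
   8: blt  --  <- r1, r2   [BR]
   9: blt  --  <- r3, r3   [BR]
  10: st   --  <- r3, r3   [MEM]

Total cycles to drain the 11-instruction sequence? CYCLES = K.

  cy0 -> i0 (add) RAW r5
  cy1 -> i1 (mulh) RAW r4
  cy2 -> i2/i3 (sll add) 2-wide
  cy3 -> i4 (sll) RAW r0
  cy4 -> i5/i6 (and sub) 2-wide
  cy5 -> i7 (or) RAW r1
  cy6 -> i8 (blt) no-port BR/BR
  cy7 -> i9 (blt) no-port BR/MEM
  cy8 -> i10 (st) tail

CYCLES = 9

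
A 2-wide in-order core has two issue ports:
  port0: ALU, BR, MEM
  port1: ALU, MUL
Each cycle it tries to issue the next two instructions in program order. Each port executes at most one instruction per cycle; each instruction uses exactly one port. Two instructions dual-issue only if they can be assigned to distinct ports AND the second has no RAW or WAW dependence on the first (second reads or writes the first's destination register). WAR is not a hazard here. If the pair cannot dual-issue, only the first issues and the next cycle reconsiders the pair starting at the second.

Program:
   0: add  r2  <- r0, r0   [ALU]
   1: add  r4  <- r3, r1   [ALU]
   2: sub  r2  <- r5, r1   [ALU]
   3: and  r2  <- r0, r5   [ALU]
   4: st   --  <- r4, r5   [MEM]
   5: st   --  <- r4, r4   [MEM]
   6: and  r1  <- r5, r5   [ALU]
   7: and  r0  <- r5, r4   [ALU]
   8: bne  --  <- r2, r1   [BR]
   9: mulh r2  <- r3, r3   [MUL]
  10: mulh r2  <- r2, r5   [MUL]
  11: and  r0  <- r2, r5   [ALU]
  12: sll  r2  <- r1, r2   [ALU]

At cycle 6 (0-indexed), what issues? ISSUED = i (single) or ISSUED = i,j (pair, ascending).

#0 head=0: add add i0+i1 dual
#1 head=2: sub i2 WAW r2
#2 head=3: and st i3+i4 dual
#3 head=5: st and i5+i6 dual
#4 head=7: and bne i7+i8 dual
#5 head=9: mulh i9 no-port MUL/MUL
#6 head=10: mulh i10 RAW r2
#7 head=11: and sll i11+i12 dual

ISSUED = 10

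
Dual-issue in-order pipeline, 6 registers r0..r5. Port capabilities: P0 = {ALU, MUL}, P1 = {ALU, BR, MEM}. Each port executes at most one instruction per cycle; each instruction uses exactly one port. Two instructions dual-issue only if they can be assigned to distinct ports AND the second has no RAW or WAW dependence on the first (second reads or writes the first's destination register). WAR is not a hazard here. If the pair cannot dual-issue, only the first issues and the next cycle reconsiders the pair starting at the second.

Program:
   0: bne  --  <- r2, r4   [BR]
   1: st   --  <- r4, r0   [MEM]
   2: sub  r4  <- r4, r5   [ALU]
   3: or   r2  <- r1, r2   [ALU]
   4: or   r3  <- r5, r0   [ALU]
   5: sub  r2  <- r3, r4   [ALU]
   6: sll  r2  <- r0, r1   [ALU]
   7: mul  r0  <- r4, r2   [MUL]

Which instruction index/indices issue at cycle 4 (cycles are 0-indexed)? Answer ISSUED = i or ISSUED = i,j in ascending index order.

c0: i0 bne.BR  no-port BR/MEM
c1: i1,i2 st.MEM sub.ALU  pair
c2: i3,i4 or.ALU or.ALU  pair
c3: i5 sub.ALU  WAW r2
c4: i6 sll.ALU  RAW r2
c5: i7 mul.MUL  tail

ISSUED = 6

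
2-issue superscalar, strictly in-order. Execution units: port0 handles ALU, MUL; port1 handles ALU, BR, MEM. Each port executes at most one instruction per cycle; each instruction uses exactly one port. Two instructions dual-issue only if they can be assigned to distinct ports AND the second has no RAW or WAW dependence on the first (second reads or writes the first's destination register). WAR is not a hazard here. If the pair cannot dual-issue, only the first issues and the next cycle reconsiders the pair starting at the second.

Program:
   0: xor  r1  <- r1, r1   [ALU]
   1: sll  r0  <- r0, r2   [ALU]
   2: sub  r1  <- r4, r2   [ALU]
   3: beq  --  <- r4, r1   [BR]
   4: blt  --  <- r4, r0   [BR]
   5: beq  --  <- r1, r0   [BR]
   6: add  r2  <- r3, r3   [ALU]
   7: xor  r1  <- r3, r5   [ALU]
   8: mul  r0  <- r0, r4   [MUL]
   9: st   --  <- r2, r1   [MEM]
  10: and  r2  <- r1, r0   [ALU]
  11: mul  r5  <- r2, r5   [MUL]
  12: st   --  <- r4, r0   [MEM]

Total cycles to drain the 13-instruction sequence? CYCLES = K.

CYCLES = 8

[0] i0/i1  xor+sll  -- pair
[1] i2  sub  -- RAW r1
[2] i3  beq  -- no-port BR/BR
[3] i4  blt  -- no-port BR/BR
[4] i5/i6  beq+add  -- pair
[5] i7/i8  xor+mul  -- pair
[6] i9/i10  st+and  -- pair
[7] i11/i12  mul+st  -- pair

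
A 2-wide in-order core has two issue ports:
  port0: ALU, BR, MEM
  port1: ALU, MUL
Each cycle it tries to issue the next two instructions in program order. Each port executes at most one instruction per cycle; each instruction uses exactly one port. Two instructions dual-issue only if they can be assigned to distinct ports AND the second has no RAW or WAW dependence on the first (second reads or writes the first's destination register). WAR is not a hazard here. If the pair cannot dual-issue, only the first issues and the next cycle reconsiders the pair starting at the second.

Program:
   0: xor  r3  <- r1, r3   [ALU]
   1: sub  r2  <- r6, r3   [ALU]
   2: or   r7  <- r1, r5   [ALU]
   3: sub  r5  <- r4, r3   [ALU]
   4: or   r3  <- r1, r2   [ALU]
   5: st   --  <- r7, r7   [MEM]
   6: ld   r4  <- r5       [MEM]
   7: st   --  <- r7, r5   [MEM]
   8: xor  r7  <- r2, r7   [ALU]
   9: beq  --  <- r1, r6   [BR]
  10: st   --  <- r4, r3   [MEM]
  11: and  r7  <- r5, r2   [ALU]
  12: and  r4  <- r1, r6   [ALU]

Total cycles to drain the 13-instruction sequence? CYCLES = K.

0. xor @i0  | RAW r3
1. sub;or @i1/i2  | 2-wide
2. sub;or @i3/i4  | 2-wide
3. st @i5  | no-port MEM/MEM
4. ld @i6  | no-port MEM/MEM
5. st;xor @i7/i8  | 2-wide
6. beq @i9  | no-port BR/MEM
7. st;and @i10/i11  | 2-wide
8. and @i12  | tail

CYCLES = 9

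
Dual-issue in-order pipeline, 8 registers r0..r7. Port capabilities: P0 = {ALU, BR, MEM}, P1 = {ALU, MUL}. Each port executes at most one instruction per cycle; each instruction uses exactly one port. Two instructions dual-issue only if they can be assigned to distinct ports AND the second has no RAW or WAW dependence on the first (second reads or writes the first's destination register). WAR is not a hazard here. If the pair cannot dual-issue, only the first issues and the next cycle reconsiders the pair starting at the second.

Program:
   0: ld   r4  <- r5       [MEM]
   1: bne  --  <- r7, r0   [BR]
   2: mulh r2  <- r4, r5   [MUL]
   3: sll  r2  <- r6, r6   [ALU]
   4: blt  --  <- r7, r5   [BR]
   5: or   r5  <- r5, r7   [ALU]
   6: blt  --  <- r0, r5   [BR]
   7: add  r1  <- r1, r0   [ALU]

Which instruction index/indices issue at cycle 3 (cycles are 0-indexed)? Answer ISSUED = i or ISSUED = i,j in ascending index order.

ISSUED = 5

  cy0 -> i0 (ld.MEM) no-port MEM/BR
  cy1 -> i1+i2 (bne.BR mulh.MUL) 2-wide
  cy2 -> i3+i4 (sll.ALU blt.BR) 2-wide
  cy3 -> i5 (or.ALU) RAW r5
  cy4 -> i6+i7 (blt.BR add.ALU) 2-wide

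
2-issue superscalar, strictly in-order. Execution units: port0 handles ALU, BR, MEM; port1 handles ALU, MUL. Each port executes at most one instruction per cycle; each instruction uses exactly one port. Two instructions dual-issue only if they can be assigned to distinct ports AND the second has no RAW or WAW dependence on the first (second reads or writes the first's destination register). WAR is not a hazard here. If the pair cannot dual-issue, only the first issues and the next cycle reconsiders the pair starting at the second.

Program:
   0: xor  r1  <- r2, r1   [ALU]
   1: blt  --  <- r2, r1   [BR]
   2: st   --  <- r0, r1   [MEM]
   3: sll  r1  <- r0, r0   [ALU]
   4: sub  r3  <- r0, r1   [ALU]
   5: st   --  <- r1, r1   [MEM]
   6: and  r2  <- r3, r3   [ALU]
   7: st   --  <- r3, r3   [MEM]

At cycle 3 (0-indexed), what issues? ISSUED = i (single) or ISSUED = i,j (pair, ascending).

[0] i0  xor  -- RAW r1
[1] i1  blt  -- no-port BR/MEM
[2] i2&i3  st+sll  -- 2-wide
[3] i4&i5  sub+st  -- 2-wide
[4] i6&i7  and+st  -- 2-wide

ISSUED = 4,5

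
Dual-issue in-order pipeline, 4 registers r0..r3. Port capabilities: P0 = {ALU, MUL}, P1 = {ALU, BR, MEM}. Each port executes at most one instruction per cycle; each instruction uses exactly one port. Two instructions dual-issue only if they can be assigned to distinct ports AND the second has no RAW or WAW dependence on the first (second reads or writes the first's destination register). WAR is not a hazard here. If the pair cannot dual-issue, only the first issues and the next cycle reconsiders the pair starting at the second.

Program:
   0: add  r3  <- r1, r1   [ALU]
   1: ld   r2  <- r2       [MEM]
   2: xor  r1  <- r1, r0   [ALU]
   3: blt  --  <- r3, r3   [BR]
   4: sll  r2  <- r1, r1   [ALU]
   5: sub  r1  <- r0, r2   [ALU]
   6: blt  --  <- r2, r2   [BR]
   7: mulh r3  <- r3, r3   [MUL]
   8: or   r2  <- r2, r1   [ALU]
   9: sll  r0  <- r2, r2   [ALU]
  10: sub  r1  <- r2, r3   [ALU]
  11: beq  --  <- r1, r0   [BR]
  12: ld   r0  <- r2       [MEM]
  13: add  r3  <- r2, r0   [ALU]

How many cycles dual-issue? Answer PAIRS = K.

PAIRS = 5

0. add/ld @i0+i1  | 2-wide
1. xor/blt @i2+i3  | 2-wide
2. sll @i4  | RAW r2
3. sub/blt @i5+i6  | 2-wide
4. mulh/or @i7+i8  | 2-wide
5. sll/sub @i9+i10  | 2-wide
6. beq @i11  | no-port BR/MEM
7. ld @i12  | RAW r0
8. add @i13  | tail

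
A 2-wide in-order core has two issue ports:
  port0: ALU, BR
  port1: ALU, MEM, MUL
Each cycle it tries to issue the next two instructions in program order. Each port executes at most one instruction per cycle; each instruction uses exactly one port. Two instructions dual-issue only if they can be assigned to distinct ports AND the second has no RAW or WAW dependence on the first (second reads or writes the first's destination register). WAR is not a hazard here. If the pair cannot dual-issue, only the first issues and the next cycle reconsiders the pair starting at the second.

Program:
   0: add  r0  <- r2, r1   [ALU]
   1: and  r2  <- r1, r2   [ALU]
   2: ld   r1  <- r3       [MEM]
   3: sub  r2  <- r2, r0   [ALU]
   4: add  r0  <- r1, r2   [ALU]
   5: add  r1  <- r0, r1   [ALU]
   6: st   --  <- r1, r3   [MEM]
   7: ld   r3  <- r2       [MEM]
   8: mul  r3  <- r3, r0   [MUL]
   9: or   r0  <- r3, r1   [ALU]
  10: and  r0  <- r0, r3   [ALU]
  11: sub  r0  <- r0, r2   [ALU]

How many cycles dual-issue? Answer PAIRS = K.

PAIRS = 2

  cy0 -> i0+i1 (add+and) pair
  cy1 -> i2+i3 (ld+sub) pair
  cy2 -> i4 (add) RAW r0
  cy3 -> i5 (add) RAW r1
  cy4 -> i6 (st) no-port MEM/MEM
  cy5 -> i7 (ld) no-port MEM/MUL
  cy6 -> i8 (mul) RAW r3
  cy7 -> i9 (or) RAW+WAW r0
  cy8 -> i10 (and) RAW+WAW r0
  cy9 -> i11 (sub) tail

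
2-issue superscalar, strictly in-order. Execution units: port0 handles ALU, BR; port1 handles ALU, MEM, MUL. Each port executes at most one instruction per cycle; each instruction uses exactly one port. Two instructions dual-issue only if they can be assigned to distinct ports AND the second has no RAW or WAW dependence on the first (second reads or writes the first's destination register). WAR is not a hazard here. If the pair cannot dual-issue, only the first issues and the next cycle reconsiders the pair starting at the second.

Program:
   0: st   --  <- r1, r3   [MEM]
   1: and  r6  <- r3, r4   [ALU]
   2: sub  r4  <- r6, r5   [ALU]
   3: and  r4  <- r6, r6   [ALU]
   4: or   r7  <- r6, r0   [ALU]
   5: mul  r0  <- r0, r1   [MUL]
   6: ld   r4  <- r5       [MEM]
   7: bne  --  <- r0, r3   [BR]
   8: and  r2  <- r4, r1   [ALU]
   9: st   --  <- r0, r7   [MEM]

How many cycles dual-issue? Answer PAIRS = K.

PAIRS = 4

c0: i0&i1 st/and  2-wide
c1: i2 sub  WAW r4
c2: i3&i4 and/or  2-wide
c3: i5 mul  no-port MUL/MEM
c4: i6&i7 ld/bne  2-wide
c5: i8&i9 and/st  2-wide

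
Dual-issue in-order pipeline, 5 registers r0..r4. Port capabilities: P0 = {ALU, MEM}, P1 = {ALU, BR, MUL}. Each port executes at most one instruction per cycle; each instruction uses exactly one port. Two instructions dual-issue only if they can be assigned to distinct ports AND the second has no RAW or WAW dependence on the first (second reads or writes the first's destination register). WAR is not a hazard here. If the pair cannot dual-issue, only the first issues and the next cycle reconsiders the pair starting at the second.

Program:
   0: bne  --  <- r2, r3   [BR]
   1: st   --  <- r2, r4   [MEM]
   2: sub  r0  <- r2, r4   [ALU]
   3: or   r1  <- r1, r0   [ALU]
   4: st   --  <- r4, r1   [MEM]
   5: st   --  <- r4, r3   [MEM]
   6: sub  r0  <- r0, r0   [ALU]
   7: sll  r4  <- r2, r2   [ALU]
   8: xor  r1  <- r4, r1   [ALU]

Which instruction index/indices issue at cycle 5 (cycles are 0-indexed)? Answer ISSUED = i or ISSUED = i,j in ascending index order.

t=0 i0+i1:bne;st ; dual
t=1 i2:sub ; RAW r0
t=2 i3:or ; RAW r1
t=3 i4:st ; no-port MEM/MEM
t=4 i5+i6:st;sub ; dual
t=5 i7:sll ; RAW r4
t=6 i8:xor ; tail

ISSUED = 7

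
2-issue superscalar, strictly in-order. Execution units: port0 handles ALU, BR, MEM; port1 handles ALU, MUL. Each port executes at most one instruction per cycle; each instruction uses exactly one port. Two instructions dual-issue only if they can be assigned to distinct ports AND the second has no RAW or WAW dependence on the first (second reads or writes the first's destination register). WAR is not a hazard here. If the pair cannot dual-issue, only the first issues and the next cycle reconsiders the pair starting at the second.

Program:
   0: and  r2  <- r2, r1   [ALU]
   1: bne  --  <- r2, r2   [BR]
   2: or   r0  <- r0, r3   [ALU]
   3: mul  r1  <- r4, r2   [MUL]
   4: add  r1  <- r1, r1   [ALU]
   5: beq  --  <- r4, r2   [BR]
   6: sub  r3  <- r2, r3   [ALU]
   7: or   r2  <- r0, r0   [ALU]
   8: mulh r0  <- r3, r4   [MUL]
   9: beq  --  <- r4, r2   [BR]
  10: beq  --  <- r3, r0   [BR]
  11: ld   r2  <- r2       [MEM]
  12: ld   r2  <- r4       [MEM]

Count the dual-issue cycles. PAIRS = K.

PAIRS = 4

0. and.ALU @i0  | RAW r2
1. bne.BR+or.ALU @i1+i2  | 2-wide
2. mul.MUL @i3  | RAW+WAW r1
3. add.ALU+beq.BR @i4+i5  | 2-wide
4. sub.ALU+or.ALU @i6+i7  | 2-wide
5. mulh.MUL+beq.BR @i8+i9  | 2-wide
6. beq.BR @i10  | no-port BR/MEM
7. ld.MEM @i11  | no-port MEM/MEM
8. ld.MEM @i12  | tail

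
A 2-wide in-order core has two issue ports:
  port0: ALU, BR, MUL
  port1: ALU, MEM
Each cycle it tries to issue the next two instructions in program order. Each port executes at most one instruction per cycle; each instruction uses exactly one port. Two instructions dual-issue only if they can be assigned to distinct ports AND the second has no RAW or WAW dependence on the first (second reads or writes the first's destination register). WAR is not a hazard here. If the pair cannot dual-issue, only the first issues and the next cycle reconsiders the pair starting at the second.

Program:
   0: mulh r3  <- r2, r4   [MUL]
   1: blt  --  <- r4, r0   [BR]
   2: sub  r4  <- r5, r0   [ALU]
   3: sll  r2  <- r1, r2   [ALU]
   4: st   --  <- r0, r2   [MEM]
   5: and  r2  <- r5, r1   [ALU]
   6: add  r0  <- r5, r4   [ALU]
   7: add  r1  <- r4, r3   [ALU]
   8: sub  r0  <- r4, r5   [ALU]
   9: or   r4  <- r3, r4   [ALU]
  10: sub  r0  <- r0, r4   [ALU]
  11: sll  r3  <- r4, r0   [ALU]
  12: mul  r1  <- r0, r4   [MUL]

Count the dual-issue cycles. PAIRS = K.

PAIRS = 5

[0] i0  mulh.MUL  -- no-port MUL/BR
[1] i1/i2  blt.BR;sub.ALU  -- dual
[2] i3  sll.ALU  -- RAW r2
[3] i4/i5  st.MEM;and.ALU  -- dual
[4] i6/i7  add.ALU;add.ALU  -- dual
[5] i8/i9  sub.ALU;or.ALU  -- dual
[6] i10  sub.ALU  -- RAW r0
[7] i11/i12  sll.ALU;mul.MUL  -- dual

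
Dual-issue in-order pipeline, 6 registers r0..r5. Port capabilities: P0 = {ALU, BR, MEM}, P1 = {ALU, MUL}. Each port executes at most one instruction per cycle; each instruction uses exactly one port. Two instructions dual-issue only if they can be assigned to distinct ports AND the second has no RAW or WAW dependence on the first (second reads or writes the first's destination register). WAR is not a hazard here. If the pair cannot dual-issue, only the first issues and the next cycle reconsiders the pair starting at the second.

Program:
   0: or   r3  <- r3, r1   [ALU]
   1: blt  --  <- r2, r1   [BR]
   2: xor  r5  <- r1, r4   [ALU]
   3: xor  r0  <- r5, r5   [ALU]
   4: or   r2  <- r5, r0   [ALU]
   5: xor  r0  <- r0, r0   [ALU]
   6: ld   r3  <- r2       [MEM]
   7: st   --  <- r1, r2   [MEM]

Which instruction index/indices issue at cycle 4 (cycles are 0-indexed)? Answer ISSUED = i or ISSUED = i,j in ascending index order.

ISSUED = 6

#0 head=0: or/blt i0&i1 pair
#1 head=2: xor i2 RAW r5
#2 head=3: xor i3 RAW r0
#3 head=4: or/xor i4&i5 pair
#4 head=6: ld i6 no-port MEM/MEM
#5 head=7: st i7 tail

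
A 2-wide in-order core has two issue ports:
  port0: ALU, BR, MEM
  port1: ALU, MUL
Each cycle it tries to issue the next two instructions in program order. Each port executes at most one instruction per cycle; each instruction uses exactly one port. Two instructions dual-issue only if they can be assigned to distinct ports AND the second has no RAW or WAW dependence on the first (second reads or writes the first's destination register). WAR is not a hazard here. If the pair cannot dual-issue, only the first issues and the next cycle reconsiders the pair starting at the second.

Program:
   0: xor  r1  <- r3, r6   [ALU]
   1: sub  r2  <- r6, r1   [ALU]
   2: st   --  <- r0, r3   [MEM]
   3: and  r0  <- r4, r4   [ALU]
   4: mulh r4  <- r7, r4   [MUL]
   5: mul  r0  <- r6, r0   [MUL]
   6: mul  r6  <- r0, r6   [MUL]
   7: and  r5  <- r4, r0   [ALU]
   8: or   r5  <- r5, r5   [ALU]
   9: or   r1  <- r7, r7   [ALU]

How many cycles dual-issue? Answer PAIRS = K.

  cy0 -> i0 (xor.ALU) RAW r1
  cy1 -> i1/i2 (sub.ALU;st.MEM) pair
  cy2 -> i3/i4 (and.ALU;mulh.MUL) pair
  cy3 -> i5 (mul.MUL) no-port MUL/MUL
  cy4 -> i6/i7 (mul.MUL;and.ALU) pair
  cy5 -> i8/i9 (or.ALU;or.ALU) pair

PAIRS = 4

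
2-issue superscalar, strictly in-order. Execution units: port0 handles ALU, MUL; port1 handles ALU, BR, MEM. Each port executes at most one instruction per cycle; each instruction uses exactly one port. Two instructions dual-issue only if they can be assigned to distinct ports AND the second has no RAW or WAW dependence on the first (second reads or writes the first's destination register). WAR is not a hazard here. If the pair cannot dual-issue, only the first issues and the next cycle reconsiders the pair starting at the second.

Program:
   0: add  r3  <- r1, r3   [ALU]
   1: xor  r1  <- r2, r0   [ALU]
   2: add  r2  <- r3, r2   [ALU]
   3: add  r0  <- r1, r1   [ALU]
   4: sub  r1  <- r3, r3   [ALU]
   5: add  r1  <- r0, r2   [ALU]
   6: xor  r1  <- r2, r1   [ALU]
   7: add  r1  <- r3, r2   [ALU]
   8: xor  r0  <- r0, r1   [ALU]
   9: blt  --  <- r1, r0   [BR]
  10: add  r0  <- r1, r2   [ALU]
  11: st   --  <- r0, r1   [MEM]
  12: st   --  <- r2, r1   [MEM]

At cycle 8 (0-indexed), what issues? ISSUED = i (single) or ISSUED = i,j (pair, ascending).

#0 head=0: add.ALU+xor.ALU i0+i1 2-wide
#1 head=2: add.ALU+add.ALU i2+i3 2-wide
#2 head=4: sub.ALU i4 WAW r1
#3 head=5: add.ALU i5 RAW+WAW r1
#4 head=6: xor.ALU i6 WAW r1
#5 head=7: add.ALU i7 RAW r1
#6 head=8: xor.ALU i8 RAW r0
#7 head=9: blt.BR+add.ALU i9+i10 2-wide
#8 head=11: st.MEM i11 no-port MEM/MEM
#9 head=12: st.MEM i12 tail

ISSUED = 11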